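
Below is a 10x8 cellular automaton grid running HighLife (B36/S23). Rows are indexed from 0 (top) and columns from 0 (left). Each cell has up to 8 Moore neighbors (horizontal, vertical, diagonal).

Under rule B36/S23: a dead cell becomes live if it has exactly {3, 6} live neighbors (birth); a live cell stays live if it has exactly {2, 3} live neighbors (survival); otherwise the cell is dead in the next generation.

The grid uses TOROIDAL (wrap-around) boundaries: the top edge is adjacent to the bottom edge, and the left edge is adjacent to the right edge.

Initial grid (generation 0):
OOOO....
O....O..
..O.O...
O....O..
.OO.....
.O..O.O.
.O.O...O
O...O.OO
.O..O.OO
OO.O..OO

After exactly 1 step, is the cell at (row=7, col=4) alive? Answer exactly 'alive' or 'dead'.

Simulating step by step:
Generation 0 (given above): 31 live cells
Generation 1: 33 live cells
...OO.O.
O...O...
.O..OO..
..OO....
OOO..O..
.O.O....
.OOOO...
.OOOO...
.OOOO...
..OOOOO.

Cell (7,4) at generation 1: 1 -> alive

Answer: alive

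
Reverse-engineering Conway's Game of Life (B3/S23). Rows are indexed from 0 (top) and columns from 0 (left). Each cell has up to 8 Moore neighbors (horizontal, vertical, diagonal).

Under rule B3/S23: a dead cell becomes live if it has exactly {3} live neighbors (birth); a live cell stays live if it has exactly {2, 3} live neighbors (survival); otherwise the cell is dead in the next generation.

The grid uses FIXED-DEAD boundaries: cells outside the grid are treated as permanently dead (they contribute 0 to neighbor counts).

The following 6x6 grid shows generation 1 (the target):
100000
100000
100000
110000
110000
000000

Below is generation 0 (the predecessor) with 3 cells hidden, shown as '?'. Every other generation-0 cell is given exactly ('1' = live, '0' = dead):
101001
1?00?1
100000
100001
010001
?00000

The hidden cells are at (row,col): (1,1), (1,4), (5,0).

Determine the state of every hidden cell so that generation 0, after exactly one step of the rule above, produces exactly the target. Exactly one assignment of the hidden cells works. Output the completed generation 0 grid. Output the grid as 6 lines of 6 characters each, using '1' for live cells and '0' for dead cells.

Answer: 101001
110001
100000
100001
010001
100000

Derivation:
Hidden generation-0 cells (in order): (1,1), (1,4), (5,0).
A hidden cell only influences target cells in its own 3x3 neighborhood. Try each of the 2^3 = 8 assignments, step the completed generation 0 forward once under B3/S23, and compare with the target:
  (1,1)=0 (1,4)=0 (5,0)=0 -> step gives (0,0)='0' but target has '1' -> reject
  (1,1)=0 (1,4)=0 (5,0)=1 -> step gives (0,0)='0' but target has '1' -> reject
  (1,1)=0 (1,4)=1 (5,0)=0 -> step gives (0,0)='0' but target has '1' -> reject
  (1,1)=0 (1,4)=1 (5,0)=1 -> step gives (0,0)='0' but target has '1' -> reject
  (1,1)=1 (1,4)=0 (5,0)=0 -> step gives (4,0)='0' but target has '1' -> reject
  (1,1)=1 (1,4)=0 (5,0)=1 -> step reproduces the target at every cell -> ACCEPT
  (1,1)=1 (1,4)=1 (5,0)=0 -> step gives (0,4)='1' but target has '0' -> reject
  (1,1)=1 (1,4)=1 (5,0)=1 -> step gives (0,4)='1' but target has '0' -> reject
Unique solution: (1,1)=live, (1,4)=dead, (5,0)=live.
Check: live-neighbor counts of every cell in the completed generation 0:
241121
342121
341022
231021
321021
121011
Applying B3/S23 to generation 0 with these counts gives:
100000
100000
100000
110000
110000
000000
which matches the target exactly.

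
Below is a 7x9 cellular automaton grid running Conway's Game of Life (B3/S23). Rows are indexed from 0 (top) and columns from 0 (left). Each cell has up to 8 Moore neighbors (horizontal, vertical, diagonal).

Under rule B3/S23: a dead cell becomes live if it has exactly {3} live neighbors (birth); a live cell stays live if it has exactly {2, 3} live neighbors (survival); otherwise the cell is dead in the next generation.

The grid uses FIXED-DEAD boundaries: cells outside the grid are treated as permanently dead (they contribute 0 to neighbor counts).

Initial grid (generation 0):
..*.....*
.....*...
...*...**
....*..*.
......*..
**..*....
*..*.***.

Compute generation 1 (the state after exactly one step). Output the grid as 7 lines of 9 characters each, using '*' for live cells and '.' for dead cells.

Simulating step by step:
Generation 0 (given above): 17 live cells
Generation 1: 19 live cells
(generation 1 grid is the final answer)

Answer: .........
.......**
....*.***
......***
.....*...
**..*..*.
**..***..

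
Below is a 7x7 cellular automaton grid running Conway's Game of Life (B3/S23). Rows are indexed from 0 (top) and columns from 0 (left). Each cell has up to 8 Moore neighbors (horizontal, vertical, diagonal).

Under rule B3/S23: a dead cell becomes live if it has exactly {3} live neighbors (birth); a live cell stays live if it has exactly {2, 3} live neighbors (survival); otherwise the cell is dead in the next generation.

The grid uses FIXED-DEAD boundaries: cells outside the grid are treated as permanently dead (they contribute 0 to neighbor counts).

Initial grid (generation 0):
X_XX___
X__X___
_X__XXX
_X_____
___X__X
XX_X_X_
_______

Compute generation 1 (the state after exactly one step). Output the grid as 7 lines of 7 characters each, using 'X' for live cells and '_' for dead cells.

Answer: _XXX___
X__X_X_
XXX_XX_
__X_X_X
XX__X__
__X_X__
_______

Derivation:
Simulating step by step:
Generation 0 (given above): 16 live cells
Generation 1: 19 live cells
(generation 1 grid is the final answer)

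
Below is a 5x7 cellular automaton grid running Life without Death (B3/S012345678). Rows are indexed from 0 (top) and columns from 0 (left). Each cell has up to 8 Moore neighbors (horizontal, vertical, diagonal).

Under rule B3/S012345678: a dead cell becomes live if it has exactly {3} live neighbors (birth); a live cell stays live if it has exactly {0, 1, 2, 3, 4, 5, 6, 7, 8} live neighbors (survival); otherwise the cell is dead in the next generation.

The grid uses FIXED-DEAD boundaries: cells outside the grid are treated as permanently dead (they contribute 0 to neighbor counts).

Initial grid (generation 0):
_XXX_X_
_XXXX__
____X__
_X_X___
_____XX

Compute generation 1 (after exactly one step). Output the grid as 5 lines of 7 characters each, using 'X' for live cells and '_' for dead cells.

Simulating step by step:
Generation 0 (given above): 13 live cells
Generation 1: 17 live cells
(generation 1 grid is the final answer)

Answer: _XXX_X_
_XXXXX_
_X__X__
_X_XXX_
_____XX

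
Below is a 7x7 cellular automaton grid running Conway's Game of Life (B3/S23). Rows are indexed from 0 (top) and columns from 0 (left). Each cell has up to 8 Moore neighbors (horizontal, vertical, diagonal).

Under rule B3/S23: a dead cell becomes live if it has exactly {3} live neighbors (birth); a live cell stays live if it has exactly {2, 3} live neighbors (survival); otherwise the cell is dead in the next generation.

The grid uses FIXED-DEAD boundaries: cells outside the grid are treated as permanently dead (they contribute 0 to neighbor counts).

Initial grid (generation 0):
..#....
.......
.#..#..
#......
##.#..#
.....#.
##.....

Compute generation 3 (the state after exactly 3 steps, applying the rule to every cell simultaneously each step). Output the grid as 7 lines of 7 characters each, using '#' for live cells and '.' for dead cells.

Answer: .......
.......
.......
.#.....
#......
.#.....
.......

Derivation:
Simulating step by step:
Generation 0 (given above): 11 live cells
Generation 1: 5 live cells
.......
.......
.......
#.#....
##.....
..#....
.......
Generation 2: 4 live cells
.......
.......
.......
#......
#.#....
.#.....
.......
Generation 3: 3 live cells
(generation 3 grid is the final answer)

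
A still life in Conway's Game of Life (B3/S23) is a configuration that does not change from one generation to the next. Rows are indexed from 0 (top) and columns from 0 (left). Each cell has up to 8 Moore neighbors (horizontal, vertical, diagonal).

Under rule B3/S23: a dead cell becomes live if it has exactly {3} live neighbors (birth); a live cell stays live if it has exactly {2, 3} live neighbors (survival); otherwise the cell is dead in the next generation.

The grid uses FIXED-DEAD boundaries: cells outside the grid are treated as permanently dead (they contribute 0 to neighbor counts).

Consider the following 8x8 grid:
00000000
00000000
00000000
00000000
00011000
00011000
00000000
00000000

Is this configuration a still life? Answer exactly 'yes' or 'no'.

Compute generation 1 and compare to generation 0 (given above):
Generation 1:
00000000
00000000
00000000
00000000
00011000
00011000
00000000
00000000
The grids are IDENTICAL -> still life.

Answer: yes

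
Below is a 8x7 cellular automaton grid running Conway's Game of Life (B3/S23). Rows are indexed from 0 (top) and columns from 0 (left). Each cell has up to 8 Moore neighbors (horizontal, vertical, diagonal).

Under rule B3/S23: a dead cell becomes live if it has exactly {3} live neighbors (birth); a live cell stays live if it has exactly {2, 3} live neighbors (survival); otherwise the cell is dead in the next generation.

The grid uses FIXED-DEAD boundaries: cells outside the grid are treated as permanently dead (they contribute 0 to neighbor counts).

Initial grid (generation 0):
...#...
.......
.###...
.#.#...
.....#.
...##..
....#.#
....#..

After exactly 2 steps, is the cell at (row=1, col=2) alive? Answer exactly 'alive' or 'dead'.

Answer: alive

Derivation:
Simulating step by step:
Generation 0 (given above): 12 live cells
Generation 1: 12 live cells
.......
...#...
.#.#...
.#.##..
..##...
...##..
....#..
.....#.
Generation 2: 9 live cells
.......
..#....
...#...
.#..#..
.......
..#.#..
...###.
.......

Cell (1,2) at generation 2: 1 -> alive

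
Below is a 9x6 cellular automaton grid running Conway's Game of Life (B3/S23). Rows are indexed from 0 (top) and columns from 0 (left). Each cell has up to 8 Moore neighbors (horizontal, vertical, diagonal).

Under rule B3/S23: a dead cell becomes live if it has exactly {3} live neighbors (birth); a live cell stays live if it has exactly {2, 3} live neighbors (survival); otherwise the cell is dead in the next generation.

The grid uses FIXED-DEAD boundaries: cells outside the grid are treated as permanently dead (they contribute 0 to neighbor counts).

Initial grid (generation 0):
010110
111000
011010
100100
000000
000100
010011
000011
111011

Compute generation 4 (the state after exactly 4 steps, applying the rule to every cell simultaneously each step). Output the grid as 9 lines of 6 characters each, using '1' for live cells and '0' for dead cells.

Answer: 000000
110000
000000
001100
001100
010001
011001
010001
001010

Derivation:
Simulating step by step:
Generation 0 (given above): 22 live cells
Generation 1: 17 live cells
110100
100010
000000
011100
000000
000010
000101
101000
010111
Generation 2: 20 live cells
110000
110000
011100
001000
001100
000010
000110
011001
011110
Generation 3: 17 live cells
110000
000000
100100
000000
001100
001010
001111
010001
010110
Generation 4: 15 live cells
(generation 4 grid is the final answer)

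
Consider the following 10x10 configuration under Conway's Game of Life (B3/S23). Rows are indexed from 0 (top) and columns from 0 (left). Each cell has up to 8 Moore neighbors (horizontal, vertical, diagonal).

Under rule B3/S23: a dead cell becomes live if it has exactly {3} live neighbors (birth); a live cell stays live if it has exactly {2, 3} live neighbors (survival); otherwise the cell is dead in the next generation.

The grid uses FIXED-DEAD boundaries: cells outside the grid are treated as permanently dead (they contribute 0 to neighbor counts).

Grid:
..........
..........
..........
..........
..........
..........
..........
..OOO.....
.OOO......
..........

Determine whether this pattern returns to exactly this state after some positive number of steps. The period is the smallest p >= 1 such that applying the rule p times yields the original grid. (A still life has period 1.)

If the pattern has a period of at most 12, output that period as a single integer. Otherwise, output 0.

Simulating and comparing each generation to the original:
Gen 0 (original, given above): 6 live cells
Gen 1: 6 live cells, differs from original
Gen 2: 6 live cells, MATCHES original -> period = 2

Answer: 2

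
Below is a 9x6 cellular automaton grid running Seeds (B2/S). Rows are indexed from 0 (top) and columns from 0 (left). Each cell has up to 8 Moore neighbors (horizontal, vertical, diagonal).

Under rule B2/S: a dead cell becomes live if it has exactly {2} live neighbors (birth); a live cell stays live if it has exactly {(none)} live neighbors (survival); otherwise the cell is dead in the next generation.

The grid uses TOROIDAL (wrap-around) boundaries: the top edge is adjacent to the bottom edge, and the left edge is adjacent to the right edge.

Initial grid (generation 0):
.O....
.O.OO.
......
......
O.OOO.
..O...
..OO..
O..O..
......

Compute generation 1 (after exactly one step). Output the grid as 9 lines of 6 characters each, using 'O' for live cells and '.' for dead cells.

Answer: O..OO.
O.....
..OOO.
.OO.OO
.....O
.....O
....O.
.O..O.
OOO...

Derivation:
Simulating step by step:
Generation 0 (given above): 13 live cells
Generation 1: 19 live cells
(generation 1 grid is the final answer)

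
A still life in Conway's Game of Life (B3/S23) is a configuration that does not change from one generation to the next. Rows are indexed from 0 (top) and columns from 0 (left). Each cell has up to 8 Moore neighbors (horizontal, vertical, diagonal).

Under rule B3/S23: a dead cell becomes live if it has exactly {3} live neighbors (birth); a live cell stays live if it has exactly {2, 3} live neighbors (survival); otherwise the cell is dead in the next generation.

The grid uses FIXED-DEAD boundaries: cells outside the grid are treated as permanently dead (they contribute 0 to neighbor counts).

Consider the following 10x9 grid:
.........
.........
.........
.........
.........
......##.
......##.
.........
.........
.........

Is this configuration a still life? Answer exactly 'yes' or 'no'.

Answer: yes

Derivation:
Compute generation 1 and compare to generation 0 (given above):
Generation 1:
.........
.........
.........
.........
.........
......##.
......##.
.........
.........
.........
The grids are IDENTICAL -> still life.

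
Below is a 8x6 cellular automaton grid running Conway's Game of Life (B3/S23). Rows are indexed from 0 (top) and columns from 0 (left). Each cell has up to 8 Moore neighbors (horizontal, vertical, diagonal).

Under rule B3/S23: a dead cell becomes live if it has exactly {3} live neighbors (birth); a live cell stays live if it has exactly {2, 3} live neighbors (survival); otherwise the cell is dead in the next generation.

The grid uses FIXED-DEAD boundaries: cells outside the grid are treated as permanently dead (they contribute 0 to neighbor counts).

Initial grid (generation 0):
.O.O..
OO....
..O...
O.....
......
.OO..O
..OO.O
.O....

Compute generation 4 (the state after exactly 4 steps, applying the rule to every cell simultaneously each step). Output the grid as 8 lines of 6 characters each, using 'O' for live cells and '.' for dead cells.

Answer: .O....
O.O...
......
O.O...
......
.O..O.
.OO.O.
...O..

Derivation:
Simulating step by step:
Generation 0 (given above): 13 live cells
Generation 1: 14 live cells
OOO...
OO....
O.....
......
.O....
.OOOO.
...OO.
..O...
Generation 2: 12 live cells
O.O...
..O...
OO....
......
.O.O..
.O..O.
.O..O.
...O..
Generation 3: 15 live cells
.O....
O.O...
.O....
OOO...
..O...
OO.OO.
..OOO.
......
Generation 4: 11 live cells
(generation 4 grid is the final answer)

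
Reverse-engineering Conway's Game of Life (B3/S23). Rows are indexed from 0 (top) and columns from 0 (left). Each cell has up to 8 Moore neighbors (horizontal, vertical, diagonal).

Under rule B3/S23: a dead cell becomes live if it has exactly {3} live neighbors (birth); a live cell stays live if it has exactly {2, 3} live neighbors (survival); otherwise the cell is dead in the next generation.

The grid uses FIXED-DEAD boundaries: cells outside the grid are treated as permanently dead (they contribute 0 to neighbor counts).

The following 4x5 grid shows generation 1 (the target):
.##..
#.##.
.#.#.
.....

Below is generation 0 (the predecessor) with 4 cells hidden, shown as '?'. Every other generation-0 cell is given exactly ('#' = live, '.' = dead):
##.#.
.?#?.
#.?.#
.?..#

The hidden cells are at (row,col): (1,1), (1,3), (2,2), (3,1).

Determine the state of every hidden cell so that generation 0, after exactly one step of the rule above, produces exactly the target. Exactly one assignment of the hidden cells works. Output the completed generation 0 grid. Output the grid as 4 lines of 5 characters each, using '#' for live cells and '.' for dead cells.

Answer: ##.#.
..#..
#...#
.#..#

Derivation:
Hidden generation-0 cells (in order): (1,1), (1,3), (2,2), (3,1).
A hidden cell only influences target cells in its own 3x3 neighborhood. Try each of the 2^4 = 16 assignments, step the completed generation 0 forward once under B3/S23, and compare with the target:
  (1,1)=. (1,3)=. (2,2)=. (3,1)=. -> step gives (2,1)='.' but target has '#' -> reject
  (1,1)=. (1,3)=. (2,2)=. (3,1)=# -> step reproduces the target at every cell -> ACCEPT
  (1,1)=. (1,3)=. (2,2)=# (3,1)=. -> step gives (1,3)='.' but target has '#' -> reject
  (1,1)=. (1,3)=. (2,2)=# (3,1)=# -> step gives (1,3)='.' but target has '#' -> reject
  (1,1)=. (1,3)=# (2,2)=. (3,1)=. -> step gives (0,2)='.' but target has '#' -> reject
  (1,1)=. (1,3)=# (2,2)=. (3,1)=# -> step gives (0,2)='.' but target has '#' -> reject
  (1,1)=. (1,3)=# (2,2)=# (3,1)=. -> step gives (0,2)='.' but target has '#' -> reject
  (1,1)=. (1,3)=# (2,2)=# (3,1)=# -> step gives (0,2)='.' but target has '#' -> reject
  (1,1)=# (1,3)=. (2,2)=. (3,1)=. -> step gives (0,0)='#' but target has '.' -> reject
  (1,1)=# (1,3)=. (2,2)=. (3,1)=# -> step gives (0,0)='#' but target has '.' -> reject
  (1,1)=# (1,3)=. (2,2)=# (3,1)=. -> step gives (0,0)='#' but target has '.' -> reject
  (1,1)=# (1,3)=. (2,2)=# (3,1)=# -> step gives (0,0)='#' but target has '.' -> reject
  (1,1)=# (1,3)=# (2,2)=. (3,1)=. -> step gives (0,0)='#' but target has '.' -> reject
  (1,1)=# (1,3)=# (2,2)=. (3,1)=# -> step gives (0,0)='#' but target has '.' -> reject
  (1,1)=# (1,3)=# (2,2)=# (3,1)=. -> step gives (0,0)='#' but target has '.' -> reject
  (1,1)=# (1,3)=# (2,2)=# (3,1)=# -> step gives (0,0)='#' but target has '.' -> reject
Unique solution: (1,1)=dead, (1,3)=dead, (2,2)=dead, (3,1)=live.
Check: live-neighbor counts of every cell in the completed generation 0:
12311
34232
13231
21121
Applying B3/S23 to generation 0 with these counts gives:
.##..
#.##.
.#.#.
.....
which matches the target exactly.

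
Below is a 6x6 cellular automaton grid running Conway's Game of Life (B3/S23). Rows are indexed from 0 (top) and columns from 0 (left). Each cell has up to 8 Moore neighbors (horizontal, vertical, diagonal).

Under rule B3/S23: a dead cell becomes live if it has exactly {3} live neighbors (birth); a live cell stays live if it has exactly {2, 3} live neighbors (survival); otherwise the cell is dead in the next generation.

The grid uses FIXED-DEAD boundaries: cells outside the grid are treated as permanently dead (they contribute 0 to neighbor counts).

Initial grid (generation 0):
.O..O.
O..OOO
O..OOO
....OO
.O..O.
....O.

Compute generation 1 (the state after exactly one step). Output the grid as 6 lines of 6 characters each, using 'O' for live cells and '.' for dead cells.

Answer: ...OOO
OOO...
......
......
...OO.
......

Derivation:
Simulating step by step:
Generation 0 (given above): 15 live cells
Generation 1: 8 live cells
(generation 1 grid is the final answer)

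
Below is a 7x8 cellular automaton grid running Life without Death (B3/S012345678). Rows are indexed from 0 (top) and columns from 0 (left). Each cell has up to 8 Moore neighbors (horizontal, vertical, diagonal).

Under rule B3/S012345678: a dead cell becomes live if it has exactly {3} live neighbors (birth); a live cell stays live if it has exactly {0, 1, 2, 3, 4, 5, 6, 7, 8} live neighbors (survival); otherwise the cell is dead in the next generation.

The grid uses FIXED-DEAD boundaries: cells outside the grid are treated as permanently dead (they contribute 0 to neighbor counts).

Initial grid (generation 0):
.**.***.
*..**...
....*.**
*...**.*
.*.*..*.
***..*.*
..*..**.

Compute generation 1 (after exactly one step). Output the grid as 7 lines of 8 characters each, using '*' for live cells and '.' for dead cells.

Simulating step by step:
Generation 0 (given above): 26 live cells
Generation 1: 33 live cells
(generation 1 grid is the final answer)

Answer: .**.***.
*****..*
....*.**
*..***.*
.*.*..**
******.*
..*..**.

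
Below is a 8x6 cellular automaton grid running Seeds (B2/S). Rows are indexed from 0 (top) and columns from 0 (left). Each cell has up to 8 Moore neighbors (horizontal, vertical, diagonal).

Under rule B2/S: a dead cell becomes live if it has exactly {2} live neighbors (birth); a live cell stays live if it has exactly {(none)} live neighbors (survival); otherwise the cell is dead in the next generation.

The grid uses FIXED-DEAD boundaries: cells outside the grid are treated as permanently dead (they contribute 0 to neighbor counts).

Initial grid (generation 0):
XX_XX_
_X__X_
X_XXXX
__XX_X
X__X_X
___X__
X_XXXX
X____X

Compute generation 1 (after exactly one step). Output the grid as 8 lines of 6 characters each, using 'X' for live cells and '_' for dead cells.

Answer: _____X
______
______
X_____
_X____
X_____
______
__X___

Derivation:
Simulating step by step:
Generation 0 (given above): 25 live cells
Generation 1: 5 live cells
(generation 1 grid is the final answer)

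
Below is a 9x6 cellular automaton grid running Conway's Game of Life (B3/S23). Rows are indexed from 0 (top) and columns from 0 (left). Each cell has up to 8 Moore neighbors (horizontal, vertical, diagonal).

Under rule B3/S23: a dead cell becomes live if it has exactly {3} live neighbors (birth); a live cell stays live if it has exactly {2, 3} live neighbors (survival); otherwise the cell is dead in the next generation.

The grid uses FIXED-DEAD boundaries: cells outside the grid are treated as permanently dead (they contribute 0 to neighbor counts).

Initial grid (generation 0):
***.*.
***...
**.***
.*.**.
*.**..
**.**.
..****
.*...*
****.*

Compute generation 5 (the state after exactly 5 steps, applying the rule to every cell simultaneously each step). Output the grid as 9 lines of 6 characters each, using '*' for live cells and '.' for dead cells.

Simulating step by step:
Generation 0 (given above): 33 live cells
Generation 1: 17 live cells
*.**..
.....*
.....*
.....*
*.....
*....*
*....*
*....*
***.*.
Generation 2: 14 live cells
......
....*.
....**
......
......
**....
**..**
*...**
**....
Generation 3: 12 live cells
......
....**
....**
......
......
**....
....**
....**
**....
Generation 4: 8 live cells
......
....**
....**
......
......
......
....**
....**
......
Generation 5: 8 live cells
(generation 5 grid is the final answer)

Answer: ......
....**
....**
......
......
......
....**
....**
......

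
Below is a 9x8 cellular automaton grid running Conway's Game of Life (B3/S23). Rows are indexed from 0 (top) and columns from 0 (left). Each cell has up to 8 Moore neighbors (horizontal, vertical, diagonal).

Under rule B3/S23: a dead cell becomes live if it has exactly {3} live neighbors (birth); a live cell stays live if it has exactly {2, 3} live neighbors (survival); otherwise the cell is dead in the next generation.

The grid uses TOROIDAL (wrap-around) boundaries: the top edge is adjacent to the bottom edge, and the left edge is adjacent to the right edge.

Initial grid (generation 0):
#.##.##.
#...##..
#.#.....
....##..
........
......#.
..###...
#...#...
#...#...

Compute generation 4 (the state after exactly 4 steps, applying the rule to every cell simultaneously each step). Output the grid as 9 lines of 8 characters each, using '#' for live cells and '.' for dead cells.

Answer: ..##.##.
.#...##.
.##..#.#
.###....
....#...
..##....
...#....
....#..#
..##...#

Derivation:
Simulating step by step:
Generation 0 (given above): 20 live cells
Generation 1: 20 live cells
#..#..#.
#.#.###.
.#.#....
........
.....#..
...#....
...###..
.#..##..
#...#...
Generation 2: 23 live cells
#..#..#.
#.#.###.
.#####..
........
........
...#.#..
..##.#..
........
##.##..#
Generation 3: 21 live cells
......#.
#.....#.
.##...#.
..###...
........
..##....
..##....
##......
#####..#
Generation 4: 23 live cells
(generation 4 grid is the final answer)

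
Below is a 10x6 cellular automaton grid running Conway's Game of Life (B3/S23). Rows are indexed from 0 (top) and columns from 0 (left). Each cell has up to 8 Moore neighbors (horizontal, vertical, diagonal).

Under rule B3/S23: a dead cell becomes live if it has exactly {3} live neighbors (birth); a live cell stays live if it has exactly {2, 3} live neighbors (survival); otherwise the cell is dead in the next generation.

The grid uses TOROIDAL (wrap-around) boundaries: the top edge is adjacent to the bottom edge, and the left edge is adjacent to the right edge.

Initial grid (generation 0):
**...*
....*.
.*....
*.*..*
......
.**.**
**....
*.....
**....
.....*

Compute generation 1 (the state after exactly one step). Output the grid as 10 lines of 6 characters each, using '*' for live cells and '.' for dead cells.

Answer: *...**
.*...*
**...*
**....
..***.
.**..*
..*...
.....*
**...*
.....*

Derivation:
Simulating step by step:
Generation 0 (given above): 18 live cells
Generation 1: 22 live cells
(generation 1 grid is the final answer)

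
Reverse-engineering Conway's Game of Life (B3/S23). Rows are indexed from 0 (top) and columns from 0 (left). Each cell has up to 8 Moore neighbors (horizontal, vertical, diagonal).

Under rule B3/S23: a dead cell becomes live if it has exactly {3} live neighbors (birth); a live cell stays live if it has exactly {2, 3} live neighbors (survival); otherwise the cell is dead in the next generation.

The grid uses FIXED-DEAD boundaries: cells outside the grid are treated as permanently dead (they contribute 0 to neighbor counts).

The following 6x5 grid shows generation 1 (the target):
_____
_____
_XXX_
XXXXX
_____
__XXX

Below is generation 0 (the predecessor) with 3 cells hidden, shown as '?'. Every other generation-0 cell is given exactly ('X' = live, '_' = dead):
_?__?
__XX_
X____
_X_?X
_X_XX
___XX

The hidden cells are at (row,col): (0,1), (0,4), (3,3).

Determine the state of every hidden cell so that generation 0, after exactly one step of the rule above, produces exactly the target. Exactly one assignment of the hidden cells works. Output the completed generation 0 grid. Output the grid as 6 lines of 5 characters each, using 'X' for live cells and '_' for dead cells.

Answer: _____
__XX_
X____
_X__X
_X_XX
___XX

Derivation:
Hidden generation-0 cells (in order): (0,1), (0,4), (3,3).
A hidden cell only influences target cells in its own 3x3 neighborhood. Try each of the 2^3 = 8 assignments, step the completed generation 0 forward once under B3/S23, and compare with the target:
  (0,1)=_ (0,4)=_ (3,3)=_ -> step reproduces the target at every cell -> ACCEPT
  (0,1)=_ (0,4)=_ (3,3)=X -> step gives (2,2)='_' but target has 'X' -> reject
  (0,1)=_ (0,4)=X (3,3)=_ -> step gives (0,3)='X' but target has '_' -> reject
  (0,1)=_ (0,4)=X (3,3)=X -> step gives (0,3)='X' but target has '_' -> reject
  (0,1)=X (0,4)=_ (3,3)=_ -> step gives (0,2)='X' but target has '_' -> reject
  (0,1)=X (0,4)=_ (3,3)=X -> step gives (0,2)='X' but target has '_' -> reject
  (0,1)=X (0,4)=X (3,3)=_ -> step gives (0,2)='X' but target has '_' -> reject
  (0,1)=X (0,4)=X (3,3)=X -> step gives (0,2)='X' but target has '_' -> reject
Unique solution: (0,1)=dead, (0,4)=dead, (3,3)=dead.
Check: live-neighbor counts of every cell in the completed generation 0:
01221
12111
13332
32332
21444
11333
Applying B3/S23 to generation 0 with these counts gives:
_____
_____
_XXX_
XXXXX
_____
__XXX
which matches the target exactly.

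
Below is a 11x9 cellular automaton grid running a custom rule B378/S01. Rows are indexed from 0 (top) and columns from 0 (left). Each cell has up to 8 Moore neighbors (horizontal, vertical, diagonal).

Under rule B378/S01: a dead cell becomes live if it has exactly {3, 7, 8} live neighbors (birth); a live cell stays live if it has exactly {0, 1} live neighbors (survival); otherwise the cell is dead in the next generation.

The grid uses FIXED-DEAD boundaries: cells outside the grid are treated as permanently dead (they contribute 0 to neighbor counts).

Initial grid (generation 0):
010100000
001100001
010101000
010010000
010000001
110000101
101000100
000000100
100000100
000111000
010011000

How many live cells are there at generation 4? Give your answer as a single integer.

Answer: 14

Derivation:
Simulating step by step:
Generation 0 (given above): 28 live cells
Generation 1: 21 live cells
010000000
010000001
000001000
100000000
001000011
001000101
001001000
010001010
100010000
000000100
010100000
Generation 2: 21 live cells
010000000
010000001
000001000
100000000
011000000
010100000
010000010
000010110
100011100
000000100
010100000
Generation 3: 16 live cells
010000000
010000001
000001000
110000000
100000000
100100000
011000100
000000000
100000000
000010000
010100000
Generation 4: 14 live cells
010000000
010000001
110001000
000000000
000000000
001100000
000000100
010000000
100000000
000010000
010100000
Population at generation 4: 14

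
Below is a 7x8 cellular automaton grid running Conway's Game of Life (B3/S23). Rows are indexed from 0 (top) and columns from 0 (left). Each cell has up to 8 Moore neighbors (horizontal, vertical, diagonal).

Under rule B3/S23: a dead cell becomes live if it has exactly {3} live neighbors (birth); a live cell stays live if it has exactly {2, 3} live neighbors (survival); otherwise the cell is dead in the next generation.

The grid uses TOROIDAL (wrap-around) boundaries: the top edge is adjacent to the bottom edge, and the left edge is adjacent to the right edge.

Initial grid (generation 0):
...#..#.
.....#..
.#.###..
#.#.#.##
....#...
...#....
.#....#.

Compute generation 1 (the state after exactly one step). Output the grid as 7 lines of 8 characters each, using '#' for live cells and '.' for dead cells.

Answer: .....##.
..##.##.
####...#
###...##
....##.#
........
..#.....

Derivation:
Simulating step by step:
Generation 0 (given above): 16 live cells
Generation 1: 20 live cells
(generation 1 grid is the final answer)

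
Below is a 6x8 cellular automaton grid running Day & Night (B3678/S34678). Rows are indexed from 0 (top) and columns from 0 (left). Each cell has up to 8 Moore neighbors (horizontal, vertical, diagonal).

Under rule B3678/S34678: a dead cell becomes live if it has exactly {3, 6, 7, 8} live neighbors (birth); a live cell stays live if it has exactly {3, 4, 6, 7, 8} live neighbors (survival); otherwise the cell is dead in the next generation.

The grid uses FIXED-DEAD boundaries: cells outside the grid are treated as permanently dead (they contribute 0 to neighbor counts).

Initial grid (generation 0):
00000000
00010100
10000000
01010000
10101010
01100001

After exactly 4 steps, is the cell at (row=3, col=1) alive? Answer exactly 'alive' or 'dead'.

Answer: alive

Derivation:
Simulating step by step:
Generation 0 (given above): 12 live cells
Generation 1: 8 live cells
00000000
00000000
00101000
11100000
00100000
01010000
Generation 2: 7 live cells
00000000
00000000
00010000
01100000
10110000
00100000
Generation 3: 7 live cells
00000000
00000000
00100000
01100000
00110000
01010000
Generation 4: 4 live cells
00000000
00000000
01000000
01100000
00010000
00000000

Cell (3,1) at generation 4: 1 -> alive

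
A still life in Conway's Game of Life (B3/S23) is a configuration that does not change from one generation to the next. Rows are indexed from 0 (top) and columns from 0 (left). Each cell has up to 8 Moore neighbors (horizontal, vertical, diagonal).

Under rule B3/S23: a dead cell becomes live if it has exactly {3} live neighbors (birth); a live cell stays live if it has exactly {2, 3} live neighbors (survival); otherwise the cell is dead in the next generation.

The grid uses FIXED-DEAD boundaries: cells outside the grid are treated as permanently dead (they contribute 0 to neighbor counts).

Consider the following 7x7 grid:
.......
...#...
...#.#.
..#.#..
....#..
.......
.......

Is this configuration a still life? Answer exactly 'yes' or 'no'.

Answer: no

Derivation:
Compute generation 1 and compare to generation 0 (given above):
Generation 1:
.......
....#..
..##...
....##.
...#...
.......
.......
Cell (1,3) differs: gen0=1 vs gen1=0 -> NOT a still life.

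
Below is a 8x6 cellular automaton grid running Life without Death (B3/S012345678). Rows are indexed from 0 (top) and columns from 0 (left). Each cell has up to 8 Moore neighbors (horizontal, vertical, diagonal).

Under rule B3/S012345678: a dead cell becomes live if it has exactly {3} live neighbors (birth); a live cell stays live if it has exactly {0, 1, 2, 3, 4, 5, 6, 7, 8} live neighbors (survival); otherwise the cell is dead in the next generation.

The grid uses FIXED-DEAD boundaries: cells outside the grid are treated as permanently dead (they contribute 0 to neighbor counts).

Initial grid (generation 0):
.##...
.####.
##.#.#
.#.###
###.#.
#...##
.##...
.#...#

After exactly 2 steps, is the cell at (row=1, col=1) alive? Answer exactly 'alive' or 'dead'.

Simulating step by step:
Generation 0 (given above): 25 live cells
Generation 1: 29 live cells
.##...
.####.
##.#.#
.#.###
###.#.
#...##
###.##
.##..#
Generation 2: 32 live cells
.##...
.####.
##.#.#
.#.###
###.#.
#...##
###.##
######

Cell (1,1) at generation 2: 1 -> alive

Answer: alive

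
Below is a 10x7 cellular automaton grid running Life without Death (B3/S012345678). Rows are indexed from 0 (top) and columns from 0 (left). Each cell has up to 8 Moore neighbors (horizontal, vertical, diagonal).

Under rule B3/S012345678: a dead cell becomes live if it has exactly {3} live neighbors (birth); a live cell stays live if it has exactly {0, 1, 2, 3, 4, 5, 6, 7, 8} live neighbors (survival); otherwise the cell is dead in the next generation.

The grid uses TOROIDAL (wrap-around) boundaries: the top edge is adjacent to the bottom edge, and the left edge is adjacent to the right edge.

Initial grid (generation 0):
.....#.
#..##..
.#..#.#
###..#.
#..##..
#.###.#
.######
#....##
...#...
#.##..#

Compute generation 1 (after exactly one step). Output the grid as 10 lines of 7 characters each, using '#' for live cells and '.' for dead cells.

Simulating step by step:
Generation 0 (given above): 33 live cells
Generation 1: 43 live cells
(generation 1 grid is the final answer)

Answer: ###..#.
#..##.#
.#..#.#
###..#.
#..##..
#.###.#
.######
##...##
.#####.
#.###.#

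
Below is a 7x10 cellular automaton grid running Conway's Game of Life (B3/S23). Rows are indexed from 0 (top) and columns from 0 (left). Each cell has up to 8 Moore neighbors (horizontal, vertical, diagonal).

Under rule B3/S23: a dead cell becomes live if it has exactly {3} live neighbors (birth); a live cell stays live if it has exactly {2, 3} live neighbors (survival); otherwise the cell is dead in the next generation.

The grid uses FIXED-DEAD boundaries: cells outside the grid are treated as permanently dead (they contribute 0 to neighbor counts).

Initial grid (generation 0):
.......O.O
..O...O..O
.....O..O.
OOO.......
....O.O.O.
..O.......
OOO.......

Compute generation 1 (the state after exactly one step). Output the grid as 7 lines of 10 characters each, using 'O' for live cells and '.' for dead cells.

Simulating step by step:
Generation 0 (given above): 17 live cells
Generation 1: 14 live cells
(generation 1 grid is the final answer)

Answer: ........O.
......OO.O
..O.......
.O...O.O..
..OO......
..OO......
.OO.......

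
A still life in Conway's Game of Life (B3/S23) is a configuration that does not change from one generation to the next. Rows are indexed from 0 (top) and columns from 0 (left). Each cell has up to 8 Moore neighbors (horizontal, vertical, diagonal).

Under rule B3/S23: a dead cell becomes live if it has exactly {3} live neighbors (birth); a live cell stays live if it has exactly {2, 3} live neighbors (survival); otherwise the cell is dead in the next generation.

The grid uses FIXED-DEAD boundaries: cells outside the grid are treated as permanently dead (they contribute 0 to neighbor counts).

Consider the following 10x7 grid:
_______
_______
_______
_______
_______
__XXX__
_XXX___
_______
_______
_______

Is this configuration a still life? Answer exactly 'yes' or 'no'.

Compute generation 1 and compare to generation 0 (given above):
Generation 1:
_______
_______
_______
_______
___X___
_X__X__
_X__X__
__X____
_______
_______
Cell (4,3) differs: gen0=0 vs gen1=1 -> NOT a still life.

Answer: no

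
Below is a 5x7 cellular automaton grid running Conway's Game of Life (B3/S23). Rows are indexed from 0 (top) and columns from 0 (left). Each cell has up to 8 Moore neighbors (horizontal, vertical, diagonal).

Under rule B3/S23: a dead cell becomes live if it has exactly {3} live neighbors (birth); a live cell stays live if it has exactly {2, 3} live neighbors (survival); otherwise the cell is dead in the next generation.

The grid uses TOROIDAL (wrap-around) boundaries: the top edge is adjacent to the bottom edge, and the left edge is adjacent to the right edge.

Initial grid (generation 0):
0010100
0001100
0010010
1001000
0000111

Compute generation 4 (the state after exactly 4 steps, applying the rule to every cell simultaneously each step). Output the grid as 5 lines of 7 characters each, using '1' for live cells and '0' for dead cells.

Simulating step by step:
Generation 0 (given above): 11 live cells
Generation 1: 8 live cells
0000000
0010110
0010000
0001000
0000111
Generation 2: 10 live cells
0001001
0001000
0010100
0001110
0000110
Generation 3: 8 live cells
0001010
0011100
0010010
0000000
0000001
Generation 4: 7 live cells
(generation 4 grid is the final answer)

Answer: 0011010
0010010
0010100
0000000
0000000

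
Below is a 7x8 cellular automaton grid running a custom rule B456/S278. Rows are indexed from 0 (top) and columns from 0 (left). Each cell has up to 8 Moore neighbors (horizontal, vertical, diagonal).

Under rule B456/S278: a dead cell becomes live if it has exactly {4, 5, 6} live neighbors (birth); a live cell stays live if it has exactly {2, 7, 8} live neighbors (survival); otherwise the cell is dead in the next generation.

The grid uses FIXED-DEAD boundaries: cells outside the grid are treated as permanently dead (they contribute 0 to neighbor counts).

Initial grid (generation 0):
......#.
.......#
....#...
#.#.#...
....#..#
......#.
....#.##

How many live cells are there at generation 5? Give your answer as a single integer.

Answer: 3

Derivation:
Simulating step by step:
Generation 0 (given above): 12 live cells
Generation 1: 6 live cells
........
........
........
...##...
........
.....#.#
......##
Generation 2: 3 live cells
........
........
........
........
........
......##
.......#
Generation 3: 3 live cells
........
........
........
........
........
......##
.......#
Generation 4: 3 live cells
........
........
........
........
........
......##
.......#
Generation 5: 3 live cells
........
........
........
........
........
......##
.......#
Population at generation 5: 3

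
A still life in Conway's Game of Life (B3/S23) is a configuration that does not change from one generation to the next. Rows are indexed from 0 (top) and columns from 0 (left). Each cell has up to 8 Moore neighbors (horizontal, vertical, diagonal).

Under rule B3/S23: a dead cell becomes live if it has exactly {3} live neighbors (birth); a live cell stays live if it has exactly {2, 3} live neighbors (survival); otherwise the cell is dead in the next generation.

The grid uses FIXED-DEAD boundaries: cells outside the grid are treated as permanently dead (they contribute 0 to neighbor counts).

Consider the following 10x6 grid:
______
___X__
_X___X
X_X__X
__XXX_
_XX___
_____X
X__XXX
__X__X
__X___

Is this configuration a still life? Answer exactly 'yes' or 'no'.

Compute generation 1 and compare to generation 0 (given above):
Generation 1:
______
______
_XX_X_
__X__X
____X_
_XX_X_
_XXX_X
___X_X
_XX__X
______
Cell (1,3) differs: gen0=1 vs gen1=0 -> NOT a still life.

Answer: no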